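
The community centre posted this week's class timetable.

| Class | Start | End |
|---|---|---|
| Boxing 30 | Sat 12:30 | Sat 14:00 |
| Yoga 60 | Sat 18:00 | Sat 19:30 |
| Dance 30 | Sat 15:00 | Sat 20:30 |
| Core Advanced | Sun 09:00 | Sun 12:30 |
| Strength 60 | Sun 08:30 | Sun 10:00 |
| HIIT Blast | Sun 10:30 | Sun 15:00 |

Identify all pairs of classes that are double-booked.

Core Advanced & HIIT Blast, Core Advanced & Strength 60, Dance 30 & Yoga 60

Sorted by start: Boxing 30, Dance 30, Yoga 60, Strength 60, Core Advanced, HIIT Blast.
Dance 30 starts after Boxing 30 ends — done with Boxing 30.
Yoga 60 starts before Dance 30 ends → Dance 30 and Yoga 60 overlap.
Strength 60 starts after Dance 30 ends — done with Dance 30.
Strength 60 starts after Yoga 60 ends — done with Yoga 60.
Core Advanced starts before Strength 60 ends → Strength 60 and Core Advanced overlap.
HIIT Blast starts after Strength 60 ends.
HIIT Blast starts before Core Advanced ends → Core Advanced and HIIT Blast overlap.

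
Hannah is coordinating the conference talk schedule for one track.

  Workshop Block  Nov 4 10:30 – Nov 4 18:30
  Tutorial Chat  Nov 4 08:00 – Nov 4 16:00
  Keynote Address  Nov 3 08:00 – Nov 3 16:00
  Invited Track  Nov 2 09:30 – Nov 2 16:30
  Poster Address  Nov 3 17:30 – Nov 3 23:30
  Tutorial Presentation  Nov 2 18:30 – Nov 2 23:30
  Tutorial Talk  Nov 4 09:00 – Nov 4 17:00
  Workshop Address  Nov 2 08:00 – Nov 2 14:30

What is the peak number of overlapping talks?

Walk through starts and ends in time order (an end at T is processed before a start at T):
Nov 2 08:00 start Workshop Address → 1
Nov 2 09:30 start Invited Track → 2
Nov 2 14:30 end Workshop Address → 1
Nov 2 16:30 end Invited Track → 0
Nov 2 18:30 start Tutorial Presentation → 1
Nov 2 23:30 end Tutorial Presentation → 0
Nov 3 08:00 start Keynote Address → 1
Nov 3 16:00 end Keynote Address → 0
Nov 3 17:30 start Poster Address → 1
Nov 3 23:30 end Poster Address → 0
Nov 4 08:00 start Tutorial Chat → 1
Nov 4 09:00 start Tutorial Talk → 2
Nov 4 10:30 start Workshop Block → 3
Nov 4 16:00 end Tutorial Chat → 2
Nov 4 17:00 end Tutorial Talk → 1
Nov 4 18:30 end Workshop Block → 0
Peak is 3, at Nov 4 10:30 (Tutorial Chat, Tutorial Talk, Workshop Block).

3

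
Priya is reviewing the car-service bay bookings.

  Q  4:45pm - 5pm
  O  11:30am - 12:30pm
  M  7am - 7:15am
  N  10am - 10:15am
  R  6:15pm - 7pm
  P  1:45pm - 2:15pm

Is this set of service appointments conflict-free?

Yes

Check each pair: they overlap iff neither finishes before the other starts.
Sorted by start: M, N, O, P, Q, R.
N starts after M ends, so nothing later overlaps M either.
O starts after N ends, so nothing later overlaps N either.
P starts after O ends, so nothing later overlaps O either.
Q starts after P ends, so nothing later overlaps P either.
R starts after Q ends.
Every pair is clear; the schedule has no overlaps.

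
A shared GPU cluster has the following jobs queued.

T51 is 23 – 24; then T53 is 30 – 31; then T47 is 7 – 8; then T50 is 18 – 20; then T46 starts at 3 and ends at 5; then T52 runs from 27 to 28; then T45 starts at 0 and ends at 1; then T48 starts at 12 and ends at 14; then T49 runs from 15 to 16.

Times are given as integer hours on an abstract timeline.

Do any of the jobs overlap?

Sorted by start: T45, T46, T47, T48, T49, T50, T51, T52, T53.
T46 starts after T45 ends; T45 is clear from here.
T47 starts after T46 ends; T46 is clear from here.
T48 starts after T47 ends; T47 is clear from here.
T49 starts after T48 ends; T48 is clear from here.
T50 starts after T49 ends; T49 is clear from here.
T51 starts after T50 ends; T50 is clear from here.
T52 starts after T51 ends; T51 is clear from here.
T53 starts after T52 ends.
Every pair is clear; the schedule has no overlaps.

No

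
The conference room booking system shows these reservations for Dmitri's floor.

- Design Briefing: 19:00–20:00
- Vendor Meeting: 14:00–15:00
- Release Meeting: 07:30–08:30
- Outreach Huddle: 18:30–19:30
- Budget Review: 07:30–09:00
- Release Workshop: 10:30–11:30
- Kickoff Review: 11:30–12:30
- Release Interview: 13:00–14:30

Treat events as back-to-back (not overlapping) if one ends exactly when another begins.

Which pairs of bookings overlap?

Sorted by start: Release Meeting, Budget Review, Release Workshop, Kickoff Review, Release Interview, Vendor Meeting, Outreach Huddle, Design Briefing.
Budget Review starts before Release Meeting ends → Release Meeting and Budget Review overlap.
Release Workshop starts after Release Meeting ends — done with Release Meeting.
Release Workshop starts after Budget Review ends — done with Budget Review.
Kickoff Review starts exactly when Release Workshop ends (back-to-back, no overlap) — done with Release Workshop.
Release Interview starts after Kickoff Review ends — done with Kickoff Review.
Vendor Meeting starts before Release Interview ends → Release Interview and Vendor Meeting overlap.
Outreach Huddle starts after Release Interview ends — done with Release Interview.
Outreach Huddle starts after Vendor Meeting ends — done with Vendor Meeting.
Design Briefing starts before Outreach Huddle ends → Outreach Huddle and Design Briefing overlap.

Budget Review & Release Meeting, Design Briefing & Outreach Huddle, Release Interview & Vendor Meeting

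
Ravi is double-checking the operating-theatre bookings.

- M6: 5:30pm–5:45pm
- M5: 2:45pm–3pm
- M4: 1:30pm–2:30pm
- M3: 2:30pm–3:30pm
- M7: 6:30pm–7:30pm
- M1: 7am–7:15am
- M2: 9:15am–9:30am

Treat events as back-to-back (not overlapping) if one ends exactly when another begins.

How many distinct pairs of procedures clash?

1

Check each pair: they overlap iff neither finishes before the other starts.
Sorted by start: M1, M2, M4, M3, M5, M6, M7.
M2 starts after M1 ends, so nothing later overlaps M1 either.
M4 starts after M2 ends, so nothing later overlaps M2 either.
M3 starts exactly when M4 ends (back-to-back, no overlap), so nothing later overlaps M4 either.
M5 starts before M3 ends → M3 and M5 overlap.
M6 starts after M3 ends, so nothing later overlaps M3 either.
M6 starts after M5 ends, so nothing later overlaps M5 either.
M7 starts after M6 ends.
Overlapping pairs: M3 & M5 — 1 in total.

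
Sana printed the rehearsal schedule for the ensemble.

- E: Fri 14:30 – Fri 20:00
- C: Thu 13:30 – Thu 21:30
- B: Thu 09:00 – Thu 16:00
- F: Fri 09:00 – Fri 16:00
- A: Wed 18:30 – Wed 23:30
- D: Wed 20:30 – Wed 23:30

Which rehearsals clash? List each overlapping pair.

A & D, B & C, E & F

Sorted by start: A, D, B, C, F, E.
D starts before A ends → A and D overlap.
B starts after A ends — done with A.
B starts after D ends — done with D.
C starts before B ends → B and C overlap.
F starts after B ends — done with B.
F starts after C ends — done with C.
E starts before F ends → F and E overlap.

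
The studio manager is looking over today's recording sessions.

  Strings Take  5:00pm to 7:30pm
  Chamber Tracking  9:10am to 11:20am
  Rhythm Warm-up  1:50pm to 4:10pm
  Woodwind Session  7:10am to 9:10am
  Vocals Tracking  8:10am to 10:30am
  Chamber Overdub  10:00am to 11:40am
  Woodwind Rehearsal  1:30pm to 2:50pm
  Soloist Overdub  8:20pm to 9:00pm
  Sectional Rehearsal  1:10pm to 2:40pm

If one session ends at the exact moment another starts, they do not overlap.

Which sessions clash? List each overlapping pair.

Chamber Overdub & Chamber Tracking, Chamber Overdub & Vocals Tracking, Chamber Tracking & Vocals Tracking, Rhythm Warm-up & Sectional Rehearsal, Rhythm Warm-up & Woodwind Rehearsal, Sectional Rehearsal & Woodwind Rehearsal, Vocals Tracking & Woodwind Session

Sorted by start: Woodwind Session, Vocals Tracking, Chamber Tracking, Chamber Overdub, Sectional Rehearsal, Woodwind Rehearsal, Rhythm Warm-up, Strings Take, Soloist Overdub.
Vocals Tracking starts before Woodwind Session ends → Woodwind Session and Vocals Tracking overlap.
Chamber Tracking starts exactly when Woodwind Session ends (back-to-back, no overlap) — done with Woodwind Session.
Chamber Tracking starts before Vocals Tracking ends → Vocals Tracking and Chamber Tracking overlap.
Chamber Overdub starts before Vocals Tracking ends → Vocals Tracking and Chamber Overdub overlap.
Sectional Rehearsal starts after Vocals Tracking ends — done with Vocals Tracking.
Chamber Overdub starts before Chamber Tracking ends → Chamber Tracking and Chamber Overdub overlap.
Sectional Rehearsal starts after Chamber Tracking ends — done with Chamber Tracking.
Sectional Rehearsal starts after Chamber Overdub ends — done with Chamber Overdub.
Woodwind Rehearsal starts before Sectional Rehearsal ends → Sectional Rehearsal and Woodwind Rehearsal overlap.
Rhythm Warm-up starts before Sectional Rehearsal ends → Sectional Rehearsal and Rhythm Warm-up overlap.
Strings Take starts after Sectional Rehearsal ends — done with Sectional Rehearsal.
Rhythm Warm-up starts before Woodwind Rehearsal ends → Woodwind Rehearsal and Rhythm Warm-up overlap.
Strings Take starts after Woodwind Rehearsal ends — done with Woodwind Rehearsal.
Strings Take starts after Rhythm Warm-up ends — done with Rhythm Warm-up.
Soloist Overdub starts after Strings Take ends.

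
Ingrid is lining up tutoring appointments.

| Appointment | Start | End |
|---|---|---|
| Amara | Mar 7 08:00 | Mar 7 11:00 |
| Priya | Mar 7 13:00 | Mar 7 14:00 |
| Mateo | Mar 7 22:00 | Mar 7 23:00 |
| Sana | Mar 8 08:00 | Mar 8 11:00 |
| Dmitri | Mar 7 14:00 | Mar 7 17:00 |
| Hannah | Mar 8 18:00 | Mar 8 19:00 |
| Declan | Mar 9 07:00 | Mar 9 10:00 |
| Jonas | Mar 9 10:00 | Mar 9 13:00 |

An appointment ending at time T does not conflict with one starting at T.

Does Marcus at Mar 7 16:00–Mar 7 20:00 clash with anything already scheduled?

Yes — it overlaps Dmitri

Amara: ends Mar 7 11:00 at or before Marcus starts Mar 7 16:00 → clear.
Priya: ends Mar 7 14:00 at or before Marcus starts Mar 7 16:00 → clear.
Dmitri: starts Mar 7 14:00 before Marcus ends Mar 7 20:00, and ends Mar 7 17:00 after Marcus starts Mar 7 16:00 → overlap.
Mateo: starts Mar 7 22:00 at or after Marcus ends Mar 7 20:00 → clear.
Sana: starts Mar 8 08:00 at or after Marcus ends Mar 7 20:00 → clear.
Hannah: starts Mar 8 18:00 at or after Marcus ends Mar 7 20:00 → clear.
Declan: starts Mar 9 07:00 at or after Marcus ends Mar 7 20:00 → clear.
Jonas: starts Mar 9 10:00 at or after Marcus ends Mar 7 20:00 → clear.
Marcus overlaps Dmitri.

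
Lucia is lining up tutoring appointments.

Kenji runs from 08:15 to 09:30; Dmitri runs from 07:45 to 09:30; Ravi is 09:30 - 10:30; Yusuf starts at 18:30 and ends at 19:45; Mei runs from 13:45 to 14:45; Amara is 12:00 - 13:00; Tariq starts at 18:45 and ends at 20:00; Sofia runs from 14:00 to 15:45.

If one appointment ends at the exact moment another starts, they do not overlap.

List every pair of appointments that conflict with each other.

Two intervals overlap when each starts before the other ends.
Sorted by start: Dmitri, Kenji, Ravi, Amara, Mei, Sofia, Yusuf, Tariq.
Kenji starts before Dmitri ends → Dmitri and Kenji overlap.
Ravi starts exactly when Dmitri ends (back-to-back, no overlap) — done with Dmitri.
Ravi starts exactly when Kenji ends (back-to-back, no overlap) — done with Kenji.
Amara starts after Ravi ends — done with Ravi.
Mei starts after Amara ends — done with Amara.
Sofia starts before Mei ends → Mei and Sofia overlap.
Yusuf starts after Mei ends — done with Mei.
Yusuf starts after Sofia ends — done with Sofia.
Tariq starts before Yusuf ends → Yusuf and Tariq overlap.

Dmitri & Kenji, Mei & Sofia, Tariq & Yusuf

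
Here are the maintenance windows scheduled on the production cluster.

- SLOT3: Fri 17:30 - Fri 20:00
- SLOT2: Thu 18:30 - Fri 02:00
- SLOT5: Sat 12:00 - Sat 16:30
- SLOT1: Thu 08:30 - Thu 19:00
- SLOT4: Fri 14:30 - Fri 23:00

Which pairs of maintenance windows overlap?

Sorted by start: SLOT1, SLOT2, SLOT4, SLOT3, SLOT5.
SLOT2 starts before SLOT1 ends → SLOT1 and SLOT2 overlap.
SLOT4 starts after SLOT1 ends — done with SLOT1.
SLOT4 starts after SLOT2 ends — done with SLOT2.
SLOT3 starts before SLOT4 ends → SLOT4 and SLOT3 overlap.
SLOT5 starts after SLOT4 ends.
SLOT5 starts after SLOT3 ends.

SLOT1 & SLOT2, SLOT3 & SLOT4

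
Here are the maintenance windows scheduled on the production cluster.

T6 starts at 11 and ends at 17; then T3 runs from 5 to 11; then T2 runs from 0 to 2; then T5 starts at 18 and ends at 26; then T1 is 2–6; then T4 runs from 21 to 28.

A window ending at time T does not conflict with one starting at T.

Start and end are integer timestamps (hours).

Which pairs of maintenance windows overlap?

T1 & T3, T4 & T5

Check each pair: they overlap iff neither finishes before the other starts.
Sorted by start: T2, T1, T3, T6, T5, T4.
T1 starts exactly when T2 ends (back-to-back, no overlap), so T2 has no further overlaps.
T3 starts before T1 ends → T1 and T3 overlap.
T6 starts after T1 ends, so T1 has no further overlaps.
T6 starts exactly when T3 ends (back-to-back, no overlap), so T3 has no further overlaps.
T5 starts after T6 ends, so T6 has no further overlaps.
T4 starts before T5 ends → T5 and T4 overlap.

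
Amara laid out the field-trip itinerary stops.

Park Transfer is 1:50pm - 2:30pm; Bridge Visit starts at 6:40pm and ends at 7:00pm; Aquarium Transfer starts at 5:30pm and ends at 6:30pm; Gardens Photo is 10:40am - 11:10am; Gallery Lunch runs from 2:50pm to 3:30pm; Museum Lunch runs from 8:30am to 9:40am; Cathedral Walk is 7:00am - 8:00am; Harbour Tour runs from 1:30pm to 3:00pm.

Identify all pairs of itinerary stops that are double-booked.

Sorted by start: Cathedral Walk, Museum Lunch, Gardens Photo, Harbour Tour, Park Transfer, Gallery Lunch, Aquarium Transfer, Bridge Visit.
Museum Lunch starts after Cathedral Walk ends, so nothing later overlaps Cathedral Walk either.
Gardens Photo starts after Museum Lunch ends, so nothing later overlaps Museum Lunch either.
Harbour Tour starts after Gardens Photo ends, so nothing later overlaps Gardens Photo either.
Park Transfer starts before Harbour Tour ends → Harbour Tour and Park Transfer overlap.
Gallery Lunch starts before Harbour Tour ends → Harbour Tour and Gallery Lunch overlap.
Aquarium Transfer starts after Harbour Tour ends, so nothing later overlaps Harbour Tour either.
Gallery Lunch starts after Park Transfer ends, so nothing later overlaps Park Transfer either.
Aquarium Transfer starts after Gallery Lunch ends, so nothing later overlaps Gallery Lunch either.
Bridge Visit starts after Aquarium Transfer ends.

Gallery Lunch & Harbour Tour, Harbour Tour & Park Transfer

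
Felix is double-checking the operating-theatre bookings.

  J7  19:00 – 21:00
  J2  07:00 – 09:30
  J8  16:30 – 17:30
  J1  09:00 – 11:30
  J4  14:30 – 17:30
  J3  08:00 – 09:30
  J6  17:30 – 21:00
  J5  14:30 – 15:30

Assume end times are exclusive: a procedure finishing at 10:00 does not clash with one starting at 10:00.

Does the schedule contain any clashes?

Sorted by start: J2, J3, J1, J4, J5, J8, J6, J7.
J3 starts before J2 ends → J2 and J3 overlap.
That's a conflict, so the schedule is not conflict-free.

Yes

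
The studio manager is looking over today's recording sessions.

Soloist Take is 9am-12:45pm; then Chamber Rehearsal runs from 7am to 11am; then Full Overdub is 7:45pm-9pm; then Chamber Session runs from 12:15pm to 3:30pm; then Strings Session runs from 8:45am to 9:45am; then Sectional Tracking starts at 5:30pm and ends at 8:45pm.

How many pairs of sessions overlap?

Sorted by start: Chamber Rehearsal, Strings Session, Soloist Take, Chamber Session, Sectional Tracking, Full Overdub.
Strings Session starts before Chamber Rehearsal ends → Chamber Rehearsal and Strings Session overlap.
Soloist Take starts before Chamber Rehearsal ends → Chamber Rehearsal and Soloist Take overlap.
Chamber Session starts after Chamber Rehearsal ends — done with Chamber Rehearsal.
Soloist Take starts before Strings Session ends → Strings Session and Soloist Take overlap.
Chamber Session starts after Strings Session ends — done with Strings Session.
Chamber Session starts before Soloist Take ends → Soloist Take and Chamber Session overlap.
Sectional Tracking starts after Soloist Take ends — done with Soloist Take.
Sectional Tracking starts after Chamber Session ends — done with Chamber Session.
Full Overdub starts before Sectional Tracking ends → Sectional Tracking and Full Overdub overlap.
Overlapping pairs: Chamber Rehearsal & Soloist Take, Chamber Rehearsal & Strings Session, Chamber Session & Soloist Take, Full Overdub & Sectional Tracking, Soloist Take & Strings Session — 5 in total.

5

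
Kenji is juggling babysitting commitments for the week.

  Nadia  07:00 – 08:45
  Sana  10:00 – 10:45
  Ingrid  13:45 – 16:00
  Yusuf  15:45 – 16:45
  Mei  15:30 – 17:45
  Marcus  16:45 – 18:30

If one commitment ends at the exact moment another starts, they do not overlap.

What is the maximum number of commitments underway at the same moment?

Sort all start/end points and keep a running count:
07:00 start Nadia → 1
08:45 end Nadia → 0
10:00 start Sana → 1
10:45 end Sana → 0
13:45 start Ingrid → 1
15:30 start Mei → 2
15:45 start Yusuf → 3
16:00 end Ingrid → 2
16:45 end Yusuf → 1
16:45 start Marcus → 2
17:45 end Mei → 1
18:30 end Marcus → 0
Peak is 3, at 15:45 (Ingrid, Mei, Yusuf).

3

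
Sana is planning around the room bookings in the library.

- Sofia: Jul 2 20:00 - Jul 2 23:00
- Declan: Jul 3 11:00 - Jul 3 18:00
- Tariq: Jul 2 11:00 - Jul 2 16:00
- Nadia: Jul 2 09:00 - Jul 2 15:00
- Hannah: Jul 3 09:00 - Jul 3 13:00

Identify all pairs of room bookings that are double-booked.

Declan & Hannah, Nadia & Tariq

Sorted by start: Nadia, Tariq, Sofia, Hannah, Declan.
Tariq starts before Nadia ends → Nadia and Tariq overlap.
Sofia starts after Nadia ends, so Nadia has no further overlaps.
Sofia starts after Tariq ends, so Tariq has no further overlaps.
Hannah starts after Sofia ends, so Sofia has no further overlaps.
Declan starts before Hannah ends → Hannah and Declan overlap.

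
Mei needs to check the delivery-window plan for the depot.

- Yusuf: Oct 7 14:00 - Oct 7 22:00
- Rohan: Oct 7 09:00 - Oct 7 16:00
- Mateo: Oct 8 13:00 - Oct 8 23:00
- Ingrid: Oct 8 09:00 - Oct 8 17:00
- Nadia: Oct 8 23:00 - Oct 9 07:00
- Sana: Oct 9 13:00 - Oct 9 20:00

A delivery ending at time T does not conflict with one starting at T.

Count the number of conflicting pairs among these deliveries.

2

Sorted by start: Rohan, Yusuf, Ingrid, Mateo, Nadia, Sana.
Yusuf starts before Rohan ends → Rohan and Yusuf overlap.
Ingrid starts after Rohan ends, so Rohan has no further overlaps.
Ingrid starts after Yusuf ends, so Yusuf has no further overlaps.
Mateo starts before Ingrid ends → Ingrid and Mateo overlap.
Nadia starts after Ingrid ends, so Ingrid has no further overlaps.
Nadia starts exactly when Mateo ends (back-to-back, no overlap), so Mateo has no further overlaps.
Sana starts after Nadia ends.
Overlapping pairs: Ingrid & Mateo, Rohan & Yusuf — 2 in total.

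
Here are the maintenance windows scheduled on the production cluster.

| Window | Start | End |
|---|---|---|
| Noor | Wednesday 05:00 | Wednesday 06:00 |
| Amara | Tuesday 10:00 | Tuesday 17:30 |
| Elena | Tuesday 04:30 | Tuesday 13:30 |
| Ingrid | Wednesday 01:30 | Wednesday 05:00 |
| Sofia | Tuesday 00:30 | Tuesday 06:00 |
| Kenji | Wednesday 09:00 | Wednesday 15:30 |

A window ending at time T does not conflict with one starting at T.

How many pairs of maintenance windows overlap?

Sorted by start: Sofia, Elena, Amara, Ingrid, Noor, Kenji.
Elena starts before Sofia ends → Sofia and Elena overlap.
Amara starts after Sofia ends — done with Sofia.
Amara starts before Elena ends → Elena and Amara overlap.
Ingrid starts after Elena ends — done with Elena.
Ingrid starts after Amara ends — done with Amara.
Noor starts exactly when Ingrid ends (back-to-back, no overlap) — done with Ingrid.
Kenji starts after Noor ends.
Overlapping pairs: Amara & Elena, Elena & Sofia — 2 in total.

2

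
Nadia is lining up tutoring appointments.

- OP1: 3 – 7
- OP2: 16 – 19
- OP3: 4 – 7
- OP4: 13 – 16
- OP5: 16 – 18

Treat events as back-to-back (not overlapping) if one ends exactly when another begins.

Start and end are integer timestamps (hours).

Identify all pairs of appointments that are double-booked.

OP1 & OP3, OP2 & OP5

Two intervals overlap when each starts before the other ends.
Sorted by start: OP1, OP3, OP4, OP2, OP5.
OP3 starts before OP1 ends → OP1 and OP3 overlap.
OP4 starts after OP1 ends, so nothing later overlaps OP1 either.
OP4 starts after OP3 ends, so nothing later overlaps OP3 either.
OP2 starts exactly when OP4 ends (back-to-back, no overlap), so nothing later overlaps OP4 either.
OP5 starts before OP2 ends → OP2 and OP5 overlap.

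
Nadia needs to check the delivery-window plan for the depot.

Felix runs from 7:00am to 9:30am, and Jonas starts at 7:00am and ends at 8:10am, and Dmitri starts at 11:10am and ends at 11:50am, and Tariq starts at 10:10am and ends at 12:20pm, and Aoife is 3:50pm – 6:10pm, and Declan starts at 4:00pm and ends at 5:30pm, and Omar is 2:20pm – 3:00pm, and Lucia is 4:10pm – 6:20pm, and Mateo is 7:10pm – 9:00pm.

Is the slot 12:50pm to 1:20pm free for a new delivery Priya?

Yes — the slot is free

Felix: ends 9:30am at or before Priya starts 12:50pm → clear.
Jonas: ends 8:10am at or before Priya starts 12:50pm → clear.
Tariq: ends 12:20pm at or before Priya starts 12:50pm → clear.
Dmitri: ends 11:50am at or before Priya starts 12:50pm → clear.
Omar: starts 2:20pm at or after Priya ends 1:20pm → clear.
Aoife: starts 3:50pm at or after Priya ends 1:20pm → clear.
Declan: starts 4:00pm at or after Priya ends 1:20pm → clear.
Lucia: starts 4:10pm at or after Priya ends 1:20pm → clear.
Mateo: starts 7:10pm at or after Priya ends 1:20pm → clear.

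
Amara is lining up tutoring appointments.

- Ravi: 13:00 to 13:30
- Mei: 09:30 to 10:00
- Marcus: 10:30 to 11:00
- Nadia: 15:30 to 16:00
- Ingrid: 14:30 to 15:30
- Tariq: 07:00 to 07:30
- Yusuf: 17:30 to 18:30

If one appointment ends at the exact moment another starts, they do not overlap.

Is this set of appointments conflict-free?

Yes

Sorted by start: Tariq, Mei, Marcus, Ravi, Ingrid, Nadia, Yusuf.
Mei starts after Tariq ends — done with Tariq.
Marcus starts after Mei ends — done with Mei.
Ravi starts after Marcus ends — done with Marcus.
Ingrid starts after Ravi ends — done with Ravi.
Nadia starts exactly when Ingrid ends (back-to-back, no overlap) — done with Ingrid.
Yusuf starts after Nadia ends.
Every pair is clear; the schedule has no overlaps.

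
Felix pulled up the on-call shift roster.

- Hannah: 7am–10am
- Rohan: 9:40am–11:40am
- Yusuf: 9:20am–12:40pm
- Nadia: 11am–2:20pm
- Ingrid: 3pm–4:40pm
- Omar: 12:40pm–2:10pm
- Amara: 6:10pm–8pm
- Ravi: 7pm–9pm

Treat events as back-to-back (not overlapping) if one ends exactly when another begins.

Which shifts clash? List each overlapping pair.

Sorted by start: Hannah, Yusuf, Rohan, Nadia, Omar, Ingrid, Amara, Ravi.
Yusuf starts before Hannah ends → Hannah and Yusuf overlap.
Rohan starts before Hannah ends → Hannah and Rohan overlap.
Nadia starts after Hannah ends, so nothing later overlaps Hannah either.
Rohan starts before Yusuf ends → Yusuf and Rohan overlap.
Nadia starts before Yusuf ends → Yusuf and Nadia overlap.
Omar starts exactly when Yusuf ends (back-to-back, no overlap), so nothing later overlaps Yusuf either.
Nadia starts before Rohan ends → Rohan and Nadia overlap.
Omar starts after Rohan ends, so nothing later overlaps Rohan either.
Omar starts before Nadia ends → Nadia and Omar overlap.
Ingrid starts after Nadia ends, so nothing later overlaps Nadia either.
Ingrid starts after Omar ends, so nothing later overlaps Omar either.
Amara starts after Ingrid ends, so nothing later overlaps Ingrid either.
Ravi starts before Amara ends → Amara and Ravi overlap.

Amara & Ravi, Hannah & Rohan, Hannah & Yusuf, Nadia & Omar, Nadia & Rohan, Nadia & Yusuf, Rohan & Yusuf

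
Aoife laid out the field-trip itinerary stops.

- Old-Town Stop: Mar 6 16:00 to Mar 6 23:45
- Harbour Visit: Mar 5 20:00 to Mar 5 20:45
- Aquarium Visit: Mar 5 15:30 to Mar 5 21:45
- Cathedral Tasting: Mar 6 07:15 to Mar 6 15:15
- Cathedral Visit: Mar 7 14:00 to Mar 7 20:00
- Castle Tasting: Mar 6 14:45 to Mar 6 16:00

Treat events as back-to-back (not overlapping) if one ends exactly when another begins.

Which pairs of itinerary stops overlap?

Sorted by start: Aquarium Visit, Harbour Visit, Cathedral Tasting, Castle Tasting, Old-Town Stop, Cathedral Visit.
Harbour Visit starts before Aquarium Visit ends → Aquarium Visit and Harbour Visit overlap.
Cathedral Tasting starts after Aquarium Visit ends, so Aquarium Visit has no further overlaps.
Cathedral Tasting starts after Harbour Visit ends, so Harbour Visit has no further overlaps.
Castle Tasting starts before Cathedral Tasting ends → Cathedral Tasting and Castle Tasting overlap.
Old-Town Stop starts after Cathedral Tasting ends, so Cathedral Tasting has no further overlaps.
Old-Town Stop starts exactly when Castle Tasting ends (back-to-back, no overlap), so Castle Tasting has no further overlaps.
Cathedral Visit starts after Old-Town Stop ends.

Aquarium Visit & Harbour Visit, Castle Tasting & Cathedral Tasting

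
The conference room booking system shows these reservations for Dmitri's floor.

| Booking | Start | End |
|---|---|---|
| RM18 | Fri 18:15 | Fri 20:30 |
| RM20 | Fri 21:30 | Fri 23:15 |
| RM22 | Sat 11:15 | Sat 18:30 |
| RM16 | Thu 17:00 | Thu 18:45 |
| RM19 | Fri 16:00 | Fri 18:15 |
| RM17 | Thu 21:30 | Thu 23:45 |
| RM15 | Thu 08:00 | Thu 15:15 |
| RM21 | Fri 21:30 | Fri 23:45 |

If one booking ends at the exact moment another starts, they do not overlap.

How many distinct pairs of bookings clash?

Two intervals overlap when each starts before the other ends.
Sorted by start: RM15, RM16, RM17, RM19, RM18, RM20, RM21, RM22.
RM16 starts after RM15 ends; RM15 is clear from here.
RM17 starts after RM16 ends; RM16 is clear from here.
RM19 starts after RM17 ends; RM17 is clear from here.
RM18 starts exactly when RM19 ends (back-to-back, no overlap); RM19 is clear from here.
RM20 starts after RM18 ends; RM18 is clear from here.
RM21 starts before RM20 ends → RM20 and RM21 overlap.
RM22 starts after RM20 ends.
RM22 starts after RM21 ends.
Overlapping pairs: RM20 & RM21 — 1 in total.

1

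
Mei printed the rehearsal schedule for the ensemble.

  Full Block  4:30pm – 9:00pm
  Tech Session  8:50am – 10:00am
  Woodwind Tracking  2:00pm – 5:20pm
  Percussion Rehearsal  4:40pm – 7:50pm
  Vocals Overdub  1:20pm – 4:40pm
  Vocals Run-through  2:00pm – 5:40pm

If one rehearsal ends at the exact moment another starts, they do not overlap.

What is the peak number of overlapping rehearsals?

Sort all start/end points and keep a running count:
8:50am start Tech Session → 1
10:00am end Tech Session → 0
1:20pm start Vocals Overdub → 1
2:00pm start Vocals Run-through → 2
2:00pm start Woodwind Tracking → 3
4:30pm start Full Block → 4
4:40pm end Vocals Overdub → 3
4:40pm start Percussion Rehearsal → 4
5:20pm end Woodwind Tracking → 3
5:40pm end Vocals Run-through → 2
7:50pm end Percussion Rehearsal → 1
9:00pm end Full Block → 0
Peak is 4, at 4:30pm (Full Block, Vocals Overdub, Vocals Run-through, Woodwind Tracking).

4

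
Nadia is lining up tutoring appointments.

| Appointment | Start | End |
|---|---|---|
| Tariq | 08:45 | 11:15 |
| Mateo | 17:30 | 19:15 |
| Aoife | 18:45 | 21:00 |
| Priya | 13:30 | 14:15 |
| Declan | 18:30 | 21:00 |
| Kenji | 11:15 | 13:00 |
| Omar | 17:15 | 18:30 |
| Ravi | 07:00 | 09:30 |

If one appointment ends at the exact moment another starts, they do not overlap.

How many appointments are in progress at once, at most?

3

Walk through starts and ends in time order (an end at T is processed before a start at T):
07:00 start Ravi → 1
08:45 start Tariq → 2
09:30 end Ravi → 1
11:15 end Tariq → 0
11:15 start Kenji → 1
13:00 end Kenji → 0
13:30 start Priya → 1
14:15 end Priya → 0
17:15 start Omar → 1
17:30 start Mateo → 2
18:30 end Omar → 1
18:30 start Declan → 2
18:45 start Aoife → 3
19:15 end Mateo → 2
21:00 end Aoife → 1
21:00 end Declan → 0
Peak is 3, at 18:45 (Aoife, Declan, Mateo).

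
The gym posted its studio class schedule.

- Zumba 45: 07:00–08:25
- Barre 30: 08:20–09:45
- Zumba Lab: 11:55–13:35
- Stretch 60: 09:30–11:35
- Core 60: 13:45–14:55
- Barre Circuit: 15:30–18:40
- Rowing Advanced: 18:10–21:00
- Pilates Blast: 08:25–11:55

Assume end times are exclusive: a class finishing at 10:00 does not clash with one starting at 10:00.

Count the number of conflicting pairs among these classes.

5

Sorted by start: Zumba 45, Barre 30, Pilates Blast, Stretch 60, Zumba Lab, Core 60, Barre Circuit, Rowing Advanced.
Barre 30 starts before Zumba 45 ends → Zumba 45 and Barre 30 overlap.
Pilates Blast starts exactly when Zumba 45 ends (back-to-back, no overlap), so Zumba 45 has no further overlaps.
Pilates Blast starts before Barre 30 ends → Barre 30 and Pilates Blast overlap.
Stretch 60 starts before Barre 30 ends → Barre 30 and Stretch 60 overlap.
Zumba Lab starts after Barre 30 ends, so Barre 30 has no further overlaps.
Stretch 60 starts before Pilates Blast ends → Pilates Blast and Stretch 60 overlap.
Zumba Lab starts exactly when Pilates Blast ends (back-to-back, no overlap), so Pilates Blast has no further overlaps.
Zumba Lab starts after Stretch 60 ends, so Stretch 60 has no further overlaps.
Core 60 starts after Zumba Lab ends, so Zumba Lab has no further overlaps.
Barre Circuit starts after Core 60 ends, so Core 60 has no further overlaps.
Rowing Advanced starts before Barre Circuit ends → Barre Circuit and Rowing Advanced overlap.
Overlapping pairs: Barre 30 & Pilates Blast, Barre 30 & Stretch 60, Barre 30 & Zumba 45, Barre Circuit & Rowing Advanced, Pilates Blast & Stretch 60 — 5 in total.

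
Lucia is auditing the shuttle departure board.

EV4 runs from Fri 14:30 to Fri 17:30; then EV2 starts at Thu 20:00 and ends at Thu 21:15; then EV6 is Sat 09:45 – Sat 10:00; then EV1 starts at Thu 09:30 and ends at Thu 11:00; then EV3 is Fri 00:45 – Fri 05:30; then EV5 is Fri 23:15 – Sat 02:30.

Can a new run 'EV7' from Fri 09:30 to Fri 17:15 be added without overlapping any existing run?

EV1: ends Thu 11:00 at or before EV7 starts Fri 09:30 → clear.
EV2: ends Thu 21:15 at or before EV7 starts Fri 09:30 → clear.
EV3: ends Fri 05:30 at or before EV7 starts Fri 09:30 → clear.
EV4: starts Fri 14:30 before EV7 ends Fri 17:15, and ends Fri 17:30 after EV7 starts Fri 09:30 → overlap.
EV5: starts Fri 23:15 at or after EV7 ends Fri 17:15 → clear.
EV6: starts Sat 09:45 at or after EV7 ends Fri 17:15 → clear.
EV7 overlaps EV4.

No — it overlaps EV4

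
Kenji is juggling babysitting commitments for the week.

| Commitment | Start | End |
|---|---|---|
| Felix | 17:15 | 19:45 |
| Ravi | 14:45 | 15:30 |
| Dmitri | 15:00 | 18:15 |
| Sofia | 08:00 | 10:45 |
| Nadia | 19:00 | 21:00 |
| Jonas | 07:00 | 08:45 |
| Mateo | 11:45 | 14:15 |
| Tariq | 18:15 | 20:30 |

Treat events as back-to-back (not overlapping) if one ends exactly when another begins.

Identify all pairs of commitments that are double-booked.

Check each pair: they overlap iff neither finishes before the other starts.
Sorted by start: Jonas, Sofia, Mateo, Ravi, Dmitri, Felix, Tariq, Nadia.
Sofia starts before Jonas ends → Jonas and Sofia overlap.
Mateo starts after Jonas ends; Jonas is clear from here.
Mateo starts after Sofia ends; Sofia is clear from here.
Ravi starts after Mateo ends; Mateo is clear from here.
Dmitri starts before Ravi ends → Ravi and Dmitri overlap.
Felix starts after Ravi ends; Ravi is clear from here.
Felix starts before Dmitri ends → Dmitri and Felix overlap.
Tariq starts exactly when Dmitri ends (back-to-back, no overlap); Dmitri is clear from here.
Tariq starts before Felix ends → Felix and Tariq overlap.
Nadia starts before Felix ends → Felix and Nadia overlap.
Nadia starts before Tariq ends → Tariq and Nadia overlap.

Dmitri & Felix, Dmitri & Ravi, Felix & Nadia, Felix & Tariq, Jonas & Sofia, Nadia & Tariq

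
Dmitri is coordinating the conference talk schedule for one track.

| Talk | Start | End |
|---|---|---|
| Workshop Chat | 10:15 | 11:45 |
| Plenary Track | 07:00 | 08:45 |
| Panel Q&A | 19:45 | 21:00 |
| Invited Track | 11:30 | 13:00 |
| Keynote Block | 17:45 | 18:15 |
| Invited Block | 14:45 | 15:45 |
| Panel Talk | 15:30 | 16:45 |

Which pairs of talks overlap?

Invited Block & Panel Talk, Invited Track & Workshop Chat

Sorted by start: Plenary Track, Workshop Chat, Invited Track, Invited Block, Panel Talk, Keynote Block, Panel Q&A.
Workshop Chat starts after Plenary Track ends, so nothing later overlaps Plenary Track either.
Invited Track starts before Workshop Chat ends → Workshop Chat and Invited Track overlap.
Invited Block starts after Workshop Chat ends, so nothing later overlaps Workshop Chat either.
Invited Block starts after Invited Track ends, so nothing later overlaps Invited Track either.
Panel Talk starts before Invited Block ends → Invited Block and Panel Talk overlap.
Keynote Block starts after Invited Block ends, so nothing later overlaps Invited Block either.
Keynote Block starts after Panel Talk ends, so nothing later overlaps Panel Talk either.
Panel Q&A starts after Keynote Block ends.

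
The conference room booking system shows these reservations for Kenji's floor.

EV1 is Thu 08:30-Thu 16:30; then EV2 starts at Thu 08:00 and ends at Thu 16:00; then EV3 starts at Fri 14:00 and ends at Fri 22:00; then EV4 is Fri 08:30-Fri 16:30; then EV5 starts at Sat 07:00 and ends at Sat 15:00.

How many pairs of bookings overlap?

2

Check each pair: they overlap iff neither finishes before the other starts.
Sorted by start: EV2, EV1, EV4, EV3, EV5.
EV1 starts before EV2 ends → EV2 and EV1 overlap.
EV4 starts after EV2 ends, so nothing later overlaps EV2 either.
EV4 starts after EV1 ends, so nothing later overlaps EV1 either.
EV3 starts before EV4 ends → EV4 and EV3 overlap.
EV5 starts after EV4 ends.
EV5 starts after EV3 ends.
Overlapping pairs: EV1 & EV2, EV3 & EV4 — 2 in total.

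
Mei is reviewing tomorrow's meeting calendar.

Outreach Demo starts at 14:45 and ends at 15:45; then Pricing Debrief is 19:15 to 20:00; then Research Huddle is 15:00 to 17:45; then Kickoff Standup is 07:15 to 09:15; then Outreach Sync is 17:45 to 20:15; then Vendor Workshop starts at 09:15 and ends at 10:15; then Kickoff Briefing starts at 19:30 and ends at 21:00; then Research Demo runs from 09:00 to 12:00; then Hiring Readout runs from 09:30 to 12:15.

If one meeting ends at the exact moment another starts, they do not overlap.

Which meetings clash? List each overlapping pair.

Two intervals overlap when each starts before the other ends.
Sorted by start: Kickoff Standup, Research Demo, Vendor Workshop, Hiring Readout, Outreach Demo, Research Huddle, Outreach Sync, Pricing Debrief, Kickoff Briefing.
Research Demo starts before Kickoff Standup ends → Kickoff Standup and Research Demo overlap.
Vendor Workshop starts exactly when Kickoff Standup ends (back-to-back, no overlap), so Kickoff Standup has no further overlaps.
Vendor Workshop starts before Research Demo ends → Research Demo and Vendor Workshop overlap.
Hiring Readout starts before Research Demo ends → Research Demo and Hiring Readout overlap.
Outreach Demo starts after Research Demo ends, so Research Demo has no further overlaps.
Hiring Readout starts before Vendor Workshop ends → Vendor Workshop and Hiring Readout overlap.
Outreach Demo starts after Vendor Workshop ends, so Vendor Workshop has no further overlaps.
Outreach Demo starts after Hiring Readout ends, so Hiring Readout has no further overlaps.
Research Huddle starts before Outreach Demo ends → Outreach Demo and Research Huddle overlap.
Outreach Sync starts after Outreach Demo ends, so Outreach Demo has no further overlaps.
Outreach Sync starts exactly when Research Huddle ends (back-to-back, no overlap), so Research Huddle has no further overlaps.
Pricing Debrief starts before Outreach Sync ends → Outreach Sync and Pricing Debrief overlap.
Kickoff Briefing starts before Outreach Sync ends → Outreach Sync and Kickoff Briefing overlap.
Kickoff Briefing starts before Pricing Debrief ends → Pricing Debrief and Kickoff Briefing overlap.

Hiring Readout & Research Demo, Hiring Readout & Vendor Workshop, Kickoff Briefing & Outreach Sync, Kickoff Briefing & Pricing Debrief, Kickoff Standup & Research Demo, Outreach Demo & Research Huddle, Outreach Sync & Pricing Debrief, Research Demo & Vendor Workshop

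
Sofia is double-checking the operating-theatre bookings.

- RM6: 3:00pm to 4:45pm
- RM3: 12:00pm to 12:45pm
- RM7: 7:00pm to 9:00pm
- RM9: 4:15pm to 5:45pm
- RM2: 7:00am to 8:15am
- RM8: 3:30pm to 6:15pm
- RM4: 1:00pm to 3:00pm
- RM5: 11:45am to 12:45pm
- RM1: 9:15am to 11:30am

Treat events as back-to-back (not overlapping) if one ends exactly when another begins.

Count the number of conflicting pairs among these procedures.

4

Sorted by start: RM2, RM1, RM5, RM3, RM4, RM6, RM8, RM9, RM7.
RM1 starts after RM2 ends, so nothing later overlaps RM2 either.
RM5 starts after RM1 ends, so nothing later overlaps RM1 either.
RM3 starts before RM5 ends → RM5 and RM3 overlap.
RM4 starts after RM5 ends, so nothing later overlaps RM5 either.
RM4 starts after RM3 ends, so nothing later overlaps RM3 either.
RM6 starts exactly when RM4 ends (back-to-back, no overlap), so nothing later overlaps RM4 either.
RM8 starts before RM6 ends → RM6 and RM8 overlap.
RM9 starts before RM6 ends → RM6 and RM9 overlap.
RM7 starts after RM6 ends.
RM9 starts before RM8 ends → RM8 and RM9 overlap.
RM7 starts after RM8 ends.
RM7 starts after RM9 ends.
Overlapping pairs: RM3 & RM5, RM6 & RM8, RM6 & RM9, RM8 & RM9 — 4 in total.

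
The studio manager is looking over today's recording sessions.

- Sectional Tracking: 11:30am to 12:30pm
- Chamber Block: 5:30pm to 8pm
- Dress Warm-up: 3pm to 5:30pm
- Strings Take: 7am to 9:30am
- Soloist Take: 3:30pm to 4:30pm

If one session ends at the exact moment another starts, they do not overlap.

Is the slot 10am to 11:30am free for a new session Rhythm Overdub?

Yes — the slot is free

Strings Take: ends 9:30am at or before Rhythm Overdub starts 10am → clear.
Sectional Tracking: starts 11:30am at or after Rhythm Overdub ends 11:30am → clear.
Dress Warm-up: starts 3pm at or after Rhythm Overdub ends 11:30am → clear.
Soloist Take: starts 3:30pm at or after Rhythm Overdub ends 11:30am → clear.
Chamber Block: starts 5:30pm at or after Rhythm Overdub ends 11:30am → clear.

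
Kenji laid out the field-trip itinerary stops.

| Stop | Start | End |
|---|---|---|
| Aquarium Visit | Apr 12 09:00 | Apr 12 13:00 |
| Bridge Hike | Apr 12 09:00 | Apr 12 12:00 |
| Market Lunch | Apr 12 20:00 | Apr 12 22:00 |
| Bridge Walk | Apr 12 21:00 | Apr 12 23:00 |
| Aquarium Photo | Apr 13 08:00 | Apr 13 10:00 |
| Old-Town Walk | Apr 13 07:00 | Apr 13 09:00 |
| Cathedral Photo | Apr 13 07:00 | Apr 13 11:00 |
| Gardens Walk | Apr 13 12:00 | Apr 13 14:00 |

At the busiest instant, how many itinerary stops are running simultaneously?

3

Walk through starts and ends in time order (an end at T is processed before a start at T):
Apr 12 09:00 start Aquarium Visit → 1
Apr 12 09:00 start Bridge Hike → 2
Apr 12 12:00 end Bridge Hike → 1
Apr 12 13:00 end Aquarium Visit → 0
Apr 12 20:00 start Market Lunch → 1
Apr 12 21:00 start Bridge Walk → 2
Apr 12 22:00 end Market Lunch → 1
Apr 12 23:00 end Bridge Walk → 0
Apr 13 07:00 start Cathedral Photo → 1
Apr 13 07:00 start Old-Town Walk → 2
Apr 13 08:00 start Aquarium Photo → 3
Apr 13 09:00 end Old-Town Walk → 2
Apr 13 10:00 end Aquarium Photo → 1
Apr 13 11:00 end Cathedral Photo → 0
Apr 13 12:00 start Gardens Walk → 1
Apr 13 14:00 end Gardens Walk → 0
Peak is 3, at Apr 13 08:00 (Aquarium Photo, Cathedral Photo, Old-Town Walk).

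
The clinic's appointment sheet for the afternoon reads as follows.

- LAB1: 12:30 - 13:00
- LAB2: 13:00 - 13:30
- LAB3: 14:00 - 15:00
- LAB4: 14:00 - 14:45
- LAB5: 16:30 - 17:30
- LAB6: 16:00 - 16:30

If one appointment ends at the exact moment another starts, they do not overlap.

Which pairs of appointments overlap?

Sorted by start: LAB1, LAB2, LAB3, LAB4, LAB6, LAB5.
LAB2 starts exactly when LAB1 ends (back-to-back, no overlap); LAB1 is clear from here.
LAB3 starts after LAB2 ends; LAB2 is clear from here.
LAB4 starts before LAB3 ends → LAB3 and LAB4 overlap.
LAB6 starts after LAB3 ends; LAB3 is clear from here.
LAB6 starts after LAB4 ends; LAB4 is clear from here.
LAB5 starts exactly when LAB6 ends (back-to-back, no overlap).

LAB3 & LAB4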